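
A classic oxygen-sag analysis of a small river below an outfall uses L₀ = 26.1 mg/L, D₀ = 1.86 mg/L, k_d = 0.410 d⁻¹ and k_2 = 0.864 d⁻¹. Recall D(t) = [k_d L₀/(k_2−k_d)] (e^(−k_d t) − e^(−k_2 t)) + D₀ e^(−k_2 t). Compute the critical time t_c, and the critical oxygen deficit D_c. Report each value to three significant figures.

With k_2/k_d = 2.107 and 1 − D₀(k_2−k_d)/(k_d L₀) = 0.9211,
t_c = ln(2.107 × 0.9211) / (0.864 − 0.410) = ln(1.941) / 0.4540 = 0.6632/0.4540 = 1.461 d.
D_c = (k_d/k_2) L₀ e^(−k_d t_c) = (0.410/0.864) × 26.1 × e^(−0.410×1.461) = 0.4745 × 26.1 × 0.5494 = 6.804 mg/L.

t_c ≈ 1.46 d; D_c ≈ 6.80 mg/L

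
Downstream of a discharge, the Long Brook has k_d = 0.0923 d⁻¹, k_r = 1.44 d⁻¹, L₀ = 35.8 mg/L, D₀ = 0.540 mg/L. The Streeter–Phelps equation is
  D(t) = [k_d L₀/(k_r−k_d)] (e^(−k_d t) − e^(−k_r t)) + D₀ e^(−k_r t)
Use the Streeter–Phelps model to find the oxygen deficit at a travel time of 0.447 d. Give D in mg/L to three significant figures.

D ≈ 1.35 mg/L

k_d L₀/(k_r−k_d) = 0.0923×35.8/(1.44−0.0923) = 3.304/1.348 = 2.452 mg/L.
e^(−k_d t) = e^(−0.0923×0.4470) = 0.9596; e^(−k_r t) = e^(−1.44×0.4470) = 0.5254.
D = 2.452 × (0.9596 − 0.5254) + 0.540 × 0.5254 = 1.065 + 0.2837 = 1.348 mg/L.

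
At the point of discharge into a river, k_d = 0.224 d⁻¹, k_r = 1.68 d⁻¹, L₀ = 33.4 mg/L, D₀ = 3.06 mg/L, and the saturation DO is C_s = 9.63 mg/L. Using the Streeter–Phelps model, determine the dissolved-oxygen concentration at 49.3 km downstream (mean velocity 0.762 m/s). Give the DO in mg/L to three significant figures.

DO ≈ 5.88 mg/L

Travel time t = x/v = 49.3 km / (0.762 m/s) = 49300 m / 0.762 m/s = 64700 s = 0.7488 d.
k_d L₀/(k_r−k_d) = 0.224×33.4/(1.68−0.224) = 7.482/1.456 = 5.138 mg/L.
e^(−k_d t) = e^(−0.224×0.7488) = 0.8456; e^(−k_r t) = e^(−1.68×0.7488) = 0.2842.
D = 5.138 × (0.8456 − 0.2842) + 3.06 × 0.2842 = 2.885 + 0.8697 = 3.754 mg/L.
DO = C_s − D = 9.63 − 3.754 = 5.876 mg/L.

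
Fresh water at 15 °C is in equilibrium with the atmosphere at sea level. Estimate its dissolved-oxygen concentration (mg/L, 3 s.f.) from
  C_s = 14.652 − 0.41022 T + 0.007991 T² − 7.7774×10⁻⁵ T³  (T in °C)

C_s = 14.652 − 0.41022×15 + 0.007991×15² − 7.7774×10⁻⁵×15³ = 10.03 mg/L.

C_s ≈ 10.0 mg/L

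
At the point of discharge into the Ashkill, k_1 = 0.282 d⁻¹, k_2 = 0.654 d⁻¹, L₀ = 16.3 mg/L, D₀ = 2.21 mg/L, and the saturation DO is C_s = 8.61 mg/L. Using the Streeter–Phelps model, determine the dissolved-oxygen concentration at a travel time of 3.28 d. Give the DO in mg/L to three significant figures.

DO ≈ 4.90 mg/L

k_1 L₀/(k_2−k_1) = 0.282×16.3/(0.654−0.282) = 4.597/0.3720 = 12.36 mg/L.
e^(−k_1 t) = e^(−0.282×3.280) = 0.3965; e^(−k_2 t) = e^(−0.654×3.280) = 0.1171.
D = 12.36 × (0.3965 − 0.1171) + 2.21 × 0.1171 = 3.454 + 0.2587 = 3.712 mg/L.
DO = C_s − D = 8.61 − 3.712 = 4.898 mg/L.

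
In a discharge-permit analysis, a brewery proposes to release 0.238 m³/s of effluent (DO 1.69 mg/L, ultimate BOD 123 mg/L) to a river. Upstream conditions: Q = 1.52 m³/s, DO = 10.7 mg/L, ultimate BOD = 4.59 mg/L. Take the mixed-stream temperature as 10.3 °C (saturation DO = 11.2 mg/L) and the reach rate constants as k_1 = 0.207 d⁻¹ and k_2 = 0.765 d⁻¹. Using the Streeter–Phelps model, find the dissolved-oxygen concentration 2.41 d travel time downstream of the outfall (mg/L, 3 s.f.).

DO ≈ 7.49 mg/L

Mixed DO = (1.52×10.7 + 0.238×1.69)/(1.52+0.238) = 16.67/1.758 = 9.480 mg/L.
Mixed L₀ = (1.52×4.59 + 0.238×123)/(1.758) = 36.25/1.758 = 20.62 mg/L.
Initial deficit D₀ = C_s − DO₀ = 11.2 − 9.480 = 1.720 mg/L.
D(2.41) = [0.207×20.62/(0.765−0.207)](e^(−0.207×2.41) − e^(−0.765×2.41)) + 1.720 e^(−0.765×2.41)
= 7.650 × (0.6072 − 0.1582) + 1.720 × 0.1582 = 3.707 mg/L.
DO = 11.2 − 3.707 = 7.493 mg/L.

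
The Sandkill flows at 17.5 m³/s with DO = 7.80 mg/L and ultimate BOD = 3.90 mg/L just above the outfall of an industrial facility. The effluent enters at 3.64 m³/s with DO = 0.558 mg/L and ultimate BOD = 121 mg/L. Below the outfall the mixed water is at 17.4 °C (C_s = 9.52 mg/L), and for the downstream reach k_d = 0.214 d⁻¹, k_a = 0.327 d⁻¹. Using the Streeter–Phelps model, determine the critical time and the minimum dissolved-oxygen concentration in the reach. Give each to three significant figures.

Mixed DO = (17.5×7.80 + 3.64×0.558)/(17.5+3.64) = 138.5/21.14 = 6.553 mg/L.
Mixed L₀ = (17.5×3.90 + 3.64×121)/(21.14) = 508.7/21.14 = 24.06 mg/L.
Initial deficit D₀ = C_s − DO₀ = 9.52 − 6.553 = 2.967 mg/L.
t_c = (1/0.1130) ln[(0.327/0.214)(1 − 2.967×0.1130/(0.214×24.06))] = 8.850 × ln(1.429) = 3.156 d.
D_c = (0.214/0.327) × 24.06 × e^(−0.214×3.156) = 0.6544 × 24.06 × 0.5089 = 8.014 mg/L.
Minimum DO = 9.52 − 8.014 = 1.506 mg/L.

t_c ≈ 3.16 d; minimum DO ≈ 1.51 mg/L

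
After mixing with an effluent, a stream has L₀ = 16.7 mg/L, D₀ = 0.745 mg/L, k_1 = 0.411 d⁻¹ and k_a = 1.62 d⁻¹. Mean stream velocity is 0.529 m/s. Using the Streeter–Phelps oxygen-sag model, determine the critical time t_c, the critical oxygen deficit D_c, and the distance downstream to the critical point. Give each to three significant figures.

At the critical point dD/dt = 0, so k_1 L₀ e^(−k_1 t) = k_a D. Substituting D(t) from the Streeter–Phelps equation and solving for t gives
t_c = ln[(k_a/k_1)(1 − D₀(k_a−k_1)/(k_1 L₀))] / (k_a−k_1).
Here k_a−k_1 = 1.209 d⁻¹ and 1 − D₀(k_a−k_1)/(k_1 L₀) = 1 − 0.745×1.209/(0.411×16.7) = 0.8688, so
t_c = ln(3.942 × 0.8688) / 1.209 = 1.231 / 1.209 = 1.018 d.
D_c = (k_1/k_a) L₀ e^(−k_1 t_c) = (0.411/1.62) × 16.7 × e^(−0.411×1.018) = 0.2537 × 16.7 × 0.6581 = 2.788 mg/L.
x_c = v t_c = 0.529 m/s × 1.018 d × 86400 s/d = 46530 m ≈ 46.5 km.

t_c ≈ 1.02 d; D_c ≈ 2.79 mg/L; x_c ≈ 46.5 km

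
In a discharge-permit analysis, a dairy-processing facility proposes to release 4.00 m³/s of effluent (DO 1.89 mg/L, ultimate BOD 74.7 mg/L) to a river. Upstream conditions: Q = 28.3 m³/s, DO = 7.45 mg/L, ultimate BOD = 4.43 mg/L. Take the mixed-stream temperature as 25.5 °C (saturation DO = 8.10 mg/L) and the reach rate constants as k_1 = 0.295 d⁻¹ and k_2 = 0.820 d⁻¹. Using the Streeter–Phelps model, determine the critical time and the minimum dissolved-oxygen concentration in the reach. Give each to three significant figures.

t_c ≈ 1.57 d; minimum DO ≈ 5.12 mg/L

Mixed DO = (28.3×7.45 + 4.00×1.89)/(28.3+4.00) = 218.4/32.30 = 6.761 mg/L.
Mixed L₀ = (28.3×4.43 + 4.00×74.7)/(32.30) = 424.2/32.30 = 13.13 mg/L.
Initial deficit D₀ = C_s − DO₀ = 8.10 − 6.761 = 1.339 mg/L.
t_c = (1/0.5250) ln[(0.820/0.295)(1 − 1.339×0.5250/(0.295×13.13))] = 1.905 × ln(2.275) = 1.566 d.
D_c = (0.295/0.820) × 13.13 × e^(−0.295×1.566) = 0.3598 × 13.13 × 0.6300 = 2.977 mg/L.
Minimum DO = 8.10 − 2.977 = 5.123 mg/L.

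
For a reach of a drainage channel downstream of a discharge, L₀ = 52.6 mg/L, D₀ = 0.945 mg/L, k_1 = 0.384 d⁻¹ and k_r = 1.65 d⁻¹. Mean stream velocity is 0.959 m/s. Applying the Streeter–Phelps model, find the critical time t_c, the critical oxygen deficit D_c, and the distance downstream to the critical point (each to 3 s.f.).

With k_r/k_1 = 4.297 and 1 − D₀(k_r−k_1)/(k_1 L₀) = 0.9408,
t_c = ln(4.297 × 0.9408) / (1.65 − 0.384) = ln(4.042) / 1.266 = 1.397/1.266 = 1.103 d.
L(t_c) = L₀ e^(−k_1 t_c) = 52.6 × 0.6546 = 34.43 mg/L, and at the critical point k_r D_c = k_1 L, so D_c = (0.384/1.65) × 34.43 = 8.014 mg/L.
x_c = v t_c = 0.959 m/s × 1.103 d × 86400 s/d = 91420 m ≈ 91.4 km.

t_c ≈ 1.10 d; D_c ≈ 8.01 mg/L; x_c ≈ 91.4 km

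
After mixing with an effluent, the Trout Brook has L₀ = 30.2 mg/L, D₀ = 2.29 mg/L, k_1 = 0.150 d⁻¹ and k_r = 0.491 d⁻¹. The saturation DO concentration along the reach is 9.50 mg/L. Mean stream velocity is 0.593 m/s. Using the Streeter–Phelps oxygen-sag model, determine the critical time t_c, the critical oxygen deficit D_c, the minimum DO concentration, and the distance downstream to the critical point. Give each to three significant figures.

t_c ≈ 2.92 d; D_c ≈ 5.95 mg/L; min DO ≈ 3.55 mg/L; x_c ≈ 150 km

With k_r/k_1 = 3.273 and 1 − D₀(k_r−k_1)/(k_1 L₀) = 0.8276,
t_c = ln(3.273 × 0.8276) / (0.491 − 0.150) = ln(2.709) / 0.3410 = 0.9966/0.3410 = 2.923 d.
L(t_c) = L₀ e^(−k_1 t_c) = 30.2 × 0.6451 = 19.48 mg/L, and at the critical point k_r D_c = k_1 L, so D_c = (0.150/0.491) × 19.48 = 5.952 mg/L.
Minimum DO = C_s − D_c = 9.50 − 5.952 = 3.548 mg/L.
x_c = v t_c = 0.593 m/s × 2.923 d × 86400 s/d = 149700 m ≈ 150 km.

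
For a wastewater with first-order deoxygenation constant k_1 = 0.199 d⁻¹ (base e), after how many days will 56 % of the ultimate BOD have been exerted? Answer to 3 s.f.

y/L₀ = 1 − e^(−k_1 t) = 0.56 ⇒ e^(−k_1 t) = 0.440
t = −ln(0.440) / 0.199 = 0.8210 / 0.199 = 4.126 d.

t ≈ 4.13 d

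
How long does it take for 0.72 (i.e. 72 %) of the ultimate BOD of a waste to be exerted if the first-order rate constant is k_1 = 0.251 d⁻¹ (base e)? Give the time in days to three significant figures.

y/L₀ = 1 − e^(−k_1 t) = 0.72 ⇒ e^(−k_1 t) = 0.280
t = −ln(0.280) / 0.251 = 1.273 / 0.251 = 5.072 d.

t ≈ 5.07 d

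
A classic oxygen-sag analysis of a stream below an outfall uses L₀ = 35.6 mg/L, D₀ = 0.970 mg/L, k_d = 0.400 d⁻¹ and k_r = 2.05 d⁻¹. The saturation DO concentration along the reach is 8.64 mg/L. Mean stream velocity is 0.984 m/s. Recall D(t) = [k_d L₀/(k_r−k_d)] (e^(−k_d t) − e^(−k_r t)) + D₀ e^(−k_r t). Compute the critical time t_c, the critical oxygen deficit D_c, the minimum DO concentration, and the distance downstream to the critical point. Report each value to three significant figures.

At the critical point dD/dt = 0, so k_d L₀ e^(−k_d t) = k_r D. Substituting D(t) from the Streeter–Phelps equation and solving for t gives
t_c = ln[(k_r/k_d)(1 − D₀(k_r−k_d)/(k_d L₀))] / (k_r−k_d).
Here k_r−k_d = 1.650 d⁻¹ and 1 − D₀(k_r−k_d)/(k_d L₀) = 1 − 0.970×1.650/(0.400×35.6) = 0.8876, so
t_c = ln(5.125 × 0.8876) / 1.650 = 1.515 / 1.650 = 0.9181 d.
L(t_c) = L₀ e^(−k_d t_c) = 35.6 × 0.6926 = 24.66 mg/L, and at the critical point k_r D_c = k_d L, so D_c = (0.400/2.05) × 24.66 = 4.811 mg/L.
Minimum DO = C_s − D_c = 8.64 − 4.811 = 3.829 mg/L.
x_c = v t_c = 0.984 m/s × 0.9181 d × 86400 s/d = 78060 m ≈ 78.1 km.

t_c ≈ 0.918 d; D_c ≈ 4.81 mg/L; min DO ≈ 3.83 mg/L; x_c ≈ 78.1 km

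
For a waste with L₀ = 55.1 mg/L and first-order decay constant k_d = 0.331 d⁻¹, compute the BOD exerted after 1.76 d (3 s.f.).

y_t = L₀(1 − e^(−k_d t)) = 55.1 × (1 − e^(−0.331×1.76))
= 55.1 × (1 − 0.5585) = 55.1 × 0.4415 = 24.33 mg/L.

y ≈ 24.3 mg/L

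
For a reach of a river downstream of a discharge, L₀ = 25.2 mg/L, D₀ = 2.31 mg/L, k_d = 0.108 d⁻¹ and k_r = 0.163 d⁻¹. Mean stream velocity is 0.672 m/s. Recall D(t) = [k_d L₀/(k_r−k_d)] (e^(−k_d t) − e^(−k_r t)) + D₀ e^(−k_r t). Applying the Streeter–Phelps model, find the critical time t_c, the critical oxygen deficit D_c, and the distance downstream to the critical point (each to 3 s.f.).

t_c ≈ 6.61 d; D_c ≈ 8.17 mg/L; x_c ≈ 384 km

t_c = [1/(k_r−k_d)] ln[(k_r/k_d)(1 − D₀(k_r−k_d)/(k_d L₀))]
= [1/(0.163−0.108)] ln[(0.163/0.108)(1 − 2.31×0.05500/(0.108×25.2))]
= (1/0.05500) ln[1.509 × 0.9533] = 18.18 × ln(1.439) = 18.18 × 0.3638 = 6.615 d.
L(t_c) = L₀ e^(−k_d t_c) = 25.2 × 0.4895 = 12.34 mg/L, and at the critical point k_r D_c = k_d L, so D_c = (0.108/0.163) × 12.34 = 8.173 mg/L.
x_c = v t_c = 0.672 m/s × 6.615 d × 86400 s/d = 384100 m ≈ 384 km.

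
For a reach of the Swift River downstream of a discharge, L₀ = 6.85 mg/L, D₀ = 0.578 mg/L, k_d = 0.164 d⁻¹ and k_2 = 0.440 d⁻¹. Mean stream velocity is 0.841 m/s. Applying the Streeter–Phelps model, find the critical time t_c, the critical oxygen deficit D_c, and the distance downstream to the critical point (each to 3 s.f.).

t_c ≈ 3.02 d; D_c ≈ 1.56 mg/L; x_c ≈ 220 km

With k_2/k_d = 2.683 and 1 − D₀(k_2−k_d)/(k_d L₀) = 0.8580,
t_c = ln(2.683 × 0.8580) / (0.440 − 0.164) = ln(2.302) / 0.2760 = 0.8338/0.2760 = 3.021 d.
L(t_c) = L₀ e^(−k_d t_c) = 6.85 × 0.6093 = 4.174 mg/L, and at the critical point k_2 D_c = k_d L, so D_c = (0.164/0.440) × 4.174 = 1.556 mg/L.
x_c = v t_c = 0.841 m/s × 3.021 d × 86400 s/d = 219500 m ≈ 220 km.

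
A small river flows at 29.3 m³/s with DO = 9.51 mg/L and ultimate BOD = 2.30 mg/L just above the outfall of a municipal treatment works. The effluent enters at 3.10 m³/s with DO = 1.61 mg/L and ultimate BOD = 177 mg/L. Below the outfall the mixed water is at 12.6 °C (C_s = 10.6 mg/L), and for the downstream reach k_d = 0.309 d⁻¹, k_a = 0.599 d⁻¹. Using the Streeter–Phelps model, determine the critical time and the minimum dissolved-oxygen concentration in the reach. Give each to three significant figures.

t_c ≈ 1.95 d; minimum DO ≈ 5.24 mg/L

Mixed DO = (29.3×9.51 + 3.10×1.61)/(29.3+3.10) = 283.6/32.40 = 8.754 mg/L.
Mixed L₀ = (29.3×2.30 + 3.10×177)/(32.40) = 616.1/32.40 = 19.02 mg/L.
Initial deficit D₀ = C_s − DO₀ = 10.6 − 8.754 = 1.846 mg/L.
t_c = (1/0.2900) ln[(0.599/0.309)(1 − 1.846×0.2900/(0.309×19.02))] = 3.448 × ln(1.762) = 1.953 d.
D_c = (0.309/0.599) × 19.02 × e^(−0.309×1.953) = 0.5159 × 19.02 × 0.5469 = 5.365 mg/L.
Minimum DO = 10.6 − 5.365 = 5.235 mg/L.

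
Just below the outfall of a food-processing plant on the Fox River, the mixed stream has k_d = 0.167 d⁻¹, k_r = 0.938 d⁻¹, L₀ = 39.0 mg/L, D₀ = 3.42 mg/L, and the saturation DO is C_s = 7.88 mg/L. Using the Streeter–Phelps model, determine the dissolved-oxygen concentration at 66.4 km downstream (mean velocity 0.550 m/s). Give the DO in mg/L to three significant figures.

DO ≈ 2.55 mg/L

Travel time t = x/v = 66.4 km / (0.550 m/s) = 66400 m / 0.550 m/s = 120700 s = 1.397 d.
k_d L₀/(k_r−k_d) = 0.167×39.0/(0.938−0.167) = 6.513/0.7710 = 8.447 mg/L.
e^(−k_d t) = e^(−0.167×1.397) = 0.7919; e^(−k_r t) = e^(−0.938×1.397) = 0.2696.
D = 8.447 × (0.7919 − 0.2696) + 3.42 × 0.2696 = 4.412 + 0.9222 = 5.334 mg/L.
DO = C_s − D = 7.88 − 5.334 = 2.546 mg/L.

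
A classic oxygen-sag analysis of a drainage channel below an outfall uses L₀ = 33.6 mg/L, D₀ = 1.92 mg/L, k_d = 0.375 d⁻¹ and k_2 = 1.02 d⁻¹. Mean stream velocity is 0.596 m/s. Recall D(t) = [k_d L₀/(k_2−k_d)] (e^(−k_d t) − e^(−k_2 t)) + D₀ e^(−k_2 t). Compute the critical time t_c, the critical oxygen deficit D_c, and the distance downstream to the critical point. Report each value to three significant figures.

With k_2/k_d = 2.720 and 1 − D₀(k_2−k_d)/(k_d L₀) = 0.9017,
t_c = ln(2.720 × 0.9017) / (1.02 − 0.375) = ln(2.453) / 0.6450 = 0.8972/0.6450 = 1.391 d.
L(t_c) = L₀ e^(−k_d t_c) = 33.6 × 0.5936 = 19.94 mg/L, and at the critical point k_2 D_c = k_d L, so D_c = (0.375/1.02) × 19.94 = 7.332 mg/L.
x_c = v t_c = 0.596 m/s × 1.391 d × 86400 s/d = 71630 m ≈ 71.6 km.

t_c ≈ 1.39 d; D_c ≈ 7.33 mg/L; x_c ≈ 71.6 km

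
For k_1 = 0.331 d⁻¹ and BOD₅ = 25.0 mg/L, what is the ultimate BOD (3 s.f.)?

L₀ ≈ 30.9 mg/L

BOD₅ = L₀(1 − e^(−5k_1)) ⇒ L₀ = BOD₅ / (1 − e^(−5×0.331))
= 25.0 / (1 − 0.1911) = 25.0 / 0.8089 = 30.91 mg/L.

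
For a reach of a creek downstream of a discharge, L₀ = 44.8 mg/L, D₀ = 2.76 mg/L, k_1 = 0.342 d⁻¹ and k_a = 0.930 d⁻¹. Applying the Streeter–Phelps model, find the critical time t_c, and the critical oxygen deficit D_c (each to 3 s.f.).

t_c ≈ 1.51 d; D_c ≈ 9.83 mg/L

At the critical point dD/dt = 0, so k_1 L₀ e^(−k_1 t) = k_a D. Substituting D(t) from the Streeter–Phelps equation and solving for t gives
t_c = ln[(k_a/k_1)(1 − D₀(k_a−k_1)/(k_1 L₀))] / (k_a−k_1).
Here k_a−k_1 = 0.5880 d⁻¹ and 1 − D₀(k_a−k_1)/(k_1 L₀) = 1 − 2.76×0.5880/(0.342×44.8) = 0.8941, so
t_c = ln(2.719 × 0.8941) / 0.5880 = 0.8884 / 0.5880 = 1.511 d.
L(t_c) = L₀ e^(−k_1 t_c) = 44.8 × 0.5965 = 26.72 mg/L, and at the critical point k_a D_c = k_1 L, so D_c = (0.342/0.930) × 26.72 = 9.827 mg/L.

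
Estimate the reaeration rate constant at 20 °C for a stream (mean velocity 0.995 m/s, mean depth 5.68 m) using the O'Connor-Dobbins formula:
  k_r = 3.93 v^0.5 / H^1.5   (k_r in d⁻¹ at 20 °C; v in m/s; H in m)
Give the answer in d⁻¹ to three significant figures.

k_r ≈ 0.290 d⁻¹

k_r = 3.93 × 0.995^0.5 / 5.68^1.5 = 3.93 × 0.9975 / 13.54 = 0.2896 d⁻¹.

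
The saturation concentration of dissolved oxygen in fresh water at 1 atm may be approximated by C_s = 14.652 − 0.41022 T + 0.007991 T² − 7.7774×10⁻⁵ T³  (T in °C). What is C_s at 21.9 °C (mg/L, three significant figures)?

C_s ≈ 8.68 mg/L

C_s = 14.652 − 0.41022×21.9 + 0.007991×21.9² − 7.7774×10⁻⁵×21.9³ = 8.684 mg/L.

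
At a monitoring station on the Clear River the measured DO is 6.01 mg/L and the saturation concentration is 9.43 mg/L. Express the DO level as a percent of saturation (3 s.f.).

% saturation = C/C_s × 100 = 6.01/9.43 × 100 = 63.7 %.

63.7 % saturation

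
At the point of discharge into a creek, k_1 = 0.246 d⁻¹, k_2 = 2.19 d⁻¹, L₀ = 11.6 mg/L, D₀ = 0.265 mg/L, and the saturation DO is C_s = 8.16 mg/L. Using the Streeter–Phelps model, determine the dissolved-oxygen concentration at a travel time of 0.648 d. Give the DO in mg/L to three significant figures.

k_1 L₀/(k_2−k_1) = 0.246×11.6/(2.19−0.246) = 2.854/1.944 = 1.468 mg/L.
e^(−k_1 t) = e^(−0.246×0.6480) = 0.8526; e^(−k_2 t) = e^(−2.19×0.6480) = 0.2419.
D = 1.468 × (0.8526 − 0.2419) + 0.265 × 0.2419 = 0.8965 + 0.06411 = 0.9606 mg/L.
DO = C_s − D = 8.16 − 0.9606 = 7.199 mg/L.

DO ≈ 7.20 mg/L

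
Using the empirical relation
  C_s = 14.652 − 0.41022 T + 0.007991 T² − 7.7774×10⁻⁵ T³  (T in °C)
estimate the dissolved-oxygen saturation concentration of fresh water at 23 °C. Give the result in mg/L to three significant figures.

C_s ≈ 8.50 mg/L

C_s = 14.652 − 0.41022×23 + 0.007991×23² − 7.7774×10⁻⁵×23³ = 8.498 mg/L.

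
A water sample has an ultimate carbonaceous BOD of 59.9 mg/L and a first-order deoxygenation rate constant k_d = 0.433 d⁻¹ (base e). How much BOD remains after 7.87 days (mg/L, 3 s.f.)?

L ≈ 1.98 mg/L

L_t = L₀ e^(−k_d t) = 59.9 × e^(−0.433×7.87) = 59.9 × 0.03312 = 1.984 mg/L.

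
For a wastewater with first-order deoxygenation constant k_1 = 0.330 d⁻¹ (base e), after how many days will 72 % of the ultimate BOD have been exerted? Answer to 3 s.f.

t ≈ 3.86 d

y/L₀ = 1 − e^(−k_1 t) = 0.72 ⇒ e^(−k_1 t) = 0.280
t = −ln(0.280) / 0.330 = 1.273 / 0.330 = 3.857 d.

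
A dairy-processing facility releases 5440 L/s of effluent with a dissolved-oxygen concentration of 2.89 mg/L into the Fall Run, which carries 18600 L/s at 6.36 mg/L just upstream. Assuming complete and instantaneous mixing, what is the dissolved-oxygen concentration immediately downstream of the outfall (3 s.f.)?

Flow-weighted mixing: C = (Q_r C_r + Q_w C_w)/(Q_r + Q_w)
= (18600×6.36 + 5440×2.89)/(18600 + 5440) = 134000/24040 = 5.575 mg/L.

5.57 mg/L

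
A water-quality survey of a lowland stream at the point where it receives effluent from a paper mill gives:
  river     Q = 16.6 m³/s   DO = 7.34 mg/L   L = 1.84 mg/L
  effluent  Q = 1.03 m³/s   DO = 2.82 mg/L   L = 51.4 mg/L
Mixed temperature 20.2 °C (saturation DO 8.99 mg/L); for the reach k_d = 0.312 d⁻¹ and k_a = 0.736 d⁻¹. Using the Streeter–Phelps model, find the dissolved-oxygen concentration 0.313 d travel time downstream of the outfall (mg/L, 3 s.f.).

DO ≈ 7.08 mg/L

Mixed DO = (16.6×7.34 + 1.03×2.82)/(16.6+1.03) = 124.7/17.63 = 7.076 mg/L.
Mixed L₀ = (16.6×1.84 + 1.03×51.4)/(17.63) = 83.49/17.63 = 4.735 mg/L.
Initial deficit D₀ = C_s − DO₀ = 8.99 − 7.076 = 1.914 mg/L.
D(0.313) = [0.312×4.735/(0.736−0.312)](e^(−0.312×0.313) − e^(−0.736×0.313)) + 1.914 e^(−0.736×0.313)
= 3.485 × (0.9070 − 0.7942) + 1.914 × 0.7942 = 1.913 mg/L.
DO = 8.99 − 1.913 = 7.077 mg/L.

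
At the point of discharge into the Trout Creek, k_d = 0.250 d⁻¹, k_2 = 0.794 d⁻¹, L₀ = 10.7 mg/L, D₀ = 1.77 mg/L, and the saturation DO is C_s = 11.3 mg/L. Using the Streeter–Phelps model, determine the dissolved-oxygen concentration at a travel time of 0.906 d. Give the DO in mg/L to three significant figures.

k_d L₀/(k_2−k_d) = 0.250×10.7/(0.794−0.250) = 2.675/0.5440 = 4.917 mg/L.
e^(−k_d t) = e^(−0.250×0.9060) = 0.7973; e^(−k_2 t) = e^(−0.794×0.9060) = 0.4871.
D = 4.917 × (0.7973 − 0.4871) + 1.77 × 0.4871 = 1.526 + 0.8621 = 2.388 mg/L.
DO = C_s − D = 11.3 − 2.388 = 8.912 mg/L.

DO ≈ 8.91 mg/L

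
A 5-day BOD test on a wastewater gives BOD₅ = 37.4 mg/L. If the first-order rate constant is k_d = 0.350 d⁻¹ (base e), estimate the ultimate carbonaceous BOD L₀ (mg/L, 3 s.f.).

BOD₅ = L₀(1 − e^(−5k_d)) ⇒ L₀ = BOD₅ / (1 − e^(−5×0.350))
= 37.4 / (1 − 0.1738) = 37.4 / 0.8262 = 45.27 mg/L.

L₀ ≈ 45.3 mg/L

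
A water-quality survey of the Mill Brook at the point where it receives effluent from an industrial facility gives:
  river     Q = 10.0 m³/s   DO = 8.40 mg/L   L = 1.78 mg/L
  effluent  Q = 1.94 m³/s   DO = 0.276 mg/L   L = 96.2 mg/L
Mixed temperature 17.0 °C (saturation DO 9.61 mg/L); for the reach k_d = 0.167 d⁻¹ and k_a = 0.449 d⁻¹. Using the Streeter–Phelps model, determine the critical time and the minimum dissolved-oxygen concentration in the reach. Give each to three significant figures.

Mixed DO = (10.0×8.40 + 1.94×0.276)/(10.0+1.94) = 84.54/11.94 = 7.080 mg/L.
Mixed L₀ = (10.0×1.78 + 1.94×96.2)/(11.94) = 204.4/11.94 = 17.12 mg/L.
Initial deficit D₀ = C_s − DO₀ = 9.61 − 7.080 = 2.530 mg/L.
t_c = (1/0.2820) ln[(0.449/0.167)(1 − 2.530×0.2820/(0.167×17.12))] = 3.546 × ln(2.018) = 2.489 d.
D_c = (0.167/0.449) × 17.12 × e^(−0.167×2.489) = 0.3719 × 17.12 × 0.6599 = 4.202 mg/L.
Minimum DO = 9.61 − 4.202 = 5.408 mg/L.

t_c ≈ 2.49 d; minimum DO ≈ 5.41 mg/L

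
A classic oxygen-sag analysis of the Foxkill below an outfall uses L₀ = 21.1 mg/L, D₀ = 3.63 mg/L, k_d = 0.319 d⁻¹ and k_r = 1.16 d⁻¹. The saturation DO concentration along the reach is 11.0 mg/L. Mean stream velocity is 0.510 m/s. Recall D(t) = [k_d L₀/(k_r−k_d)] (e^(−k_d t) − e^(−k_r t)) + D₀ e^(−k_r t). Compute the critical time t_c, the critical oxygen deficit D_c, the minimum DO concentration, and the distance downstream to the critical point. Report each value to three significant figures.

t_c = [1/(k_r−k_d)] ln[(k_r/k_d)(1 − D₀(k_r−k_d)/(k_d L₀))]
= [1/(1.16−0.319)] ln[(1.16/0.319)(1 − 3.63×0.8410/(0.319×21.1))]
= (1/0.8410) ln[3.636 × 0.5464] = 1.189 × ln(1.987) = 1.189 × 0.6867 = 0.8165 d.
D_c = (k_d/k_r) L₀ e^(−k_d t_c) = (0.319/1.16) × 21.1 × e^(−0.319×0.8165) = 0.2750 × 21.1 × 0.7707 = 4.472 mg/L.
Minimum DO = C_s − D_c = 11.0 − 4.472 = 6.528 mg/L.
x_c = v t_c = 0.510 m/s × 0.8165 d × 86400 s/d = 35980 m ≈ 36.0 km.

t_c ≈ 0.816 d; D_c ≈ 4.47 mg/L; min DO ≈ 6.53 mg/L; x_c ≈ 36.0 km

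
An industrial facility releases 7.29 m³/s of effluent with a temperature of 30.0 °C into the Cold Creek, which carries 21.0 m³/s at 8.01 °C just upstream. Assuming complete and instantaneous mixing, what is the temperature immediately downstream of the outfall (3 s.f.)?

13.7 °C

Flow-weighted mixing: C = (Q_r C_r + Q_w C_w)/(Q_r + Q_w)
= (21.0×8.01 + 7.29×30.0)/(21.0 + 7.29) = 386.9/28.29 = 13.68 °C.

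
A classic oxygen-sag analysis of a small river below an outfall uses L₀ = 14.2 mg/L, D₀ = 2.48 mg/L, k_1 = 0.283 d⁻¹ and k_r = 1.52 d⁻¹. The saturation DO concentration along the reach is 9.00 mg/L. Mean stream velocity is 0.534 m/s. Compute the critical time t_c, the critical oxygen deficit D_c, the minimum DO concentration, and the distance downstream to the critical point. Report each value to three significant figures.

t_c ≈ 0.194 d; D_c ≈ 2.50 mg/L; min DO ≈ 6.50 mg/L; x_c ≈ 8.94 km

t_c = [1/(k_r−k_1)] ln[(k_r/k_1)(1 − D₀(k_r−k_1)/(k_1 L₀))]
= [1/(1.52−0.283)] ln[(1.52/0.283)(1 − 2.48×1.237/(0.283×14.2))]
= (1/1.237) ln[5.371 × 0.2366] = 0.8084 × ln(1.271) = 0.8084 × 0.2397 = 0.1938 d.
L(t_c) = L₀ e^(−k_1 t_c) = 14.2 × 0.9466 = 13.44 mg/L, and at the critical point k_r D_c = k_1 L, so D_c = (0.283/1.52) × 13.44 = 2.503 mg/L.
Minimum DO = C_s − D_c = 9.00 − 2.503 = 6.497 mg/L.
x_c = v t_c = 0.534 m/s × 0.1938 d × 86400 s/d = 8939 m ≈ 8.94 km.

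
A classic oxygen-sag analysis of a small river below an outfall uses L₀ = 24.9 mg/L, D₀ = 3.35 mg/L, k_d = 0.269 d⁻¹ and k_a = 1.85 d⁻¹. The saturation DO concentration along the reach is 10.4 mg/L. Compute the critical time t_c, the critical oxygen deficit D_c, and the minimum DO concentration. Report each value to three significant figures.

t_c ≈ 0.230 d; D_c ≈ 3.40 mg/L; min DO ≈ 7.00 mg/L

t_c = [1/(k_a−k_d)] ln[(k_a/k_d)(1 − D₀(k_a−k_d)/(k_d L₀))]
= [1/(1.85−0.269)] ln[(1.85/0.269)(1 − 3.35×1.581/(0.269×24.9))]
= (1/1.581) ln[6.877 × 0.2093] = 0.6325 × ln(1.439) = 0.6325 × 0.3641 = 0.2303 d.
D_c = (k_d/k_a) L₀ e^(−k_d t_c) = (0.269/1.85) × 24.9 × e^(−0.269×0.2303) = 0.1454 × 24.9 × 0.9399 = 3.403 mg/L.
Minimum DO = C_s − D_c = 10.4 − 3.403 = 6.997 mg/L.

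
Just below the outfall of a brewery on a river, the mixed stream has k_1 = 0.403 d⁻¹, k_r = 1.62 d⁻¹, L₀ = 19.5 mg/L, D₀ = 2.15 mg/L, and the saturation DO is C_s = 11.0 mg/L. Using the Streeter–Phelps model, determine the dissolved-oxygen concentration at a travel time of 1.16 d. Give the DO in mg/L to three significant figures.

DO ≈ 7.61 mg/L

k_1 L₀/(k_r−k_1) = 0.403×19.5/(1.62−0.403) = 7.859/1.217 = 6.457 mg/L.
e^(−k_1 t) = e^(−0.403×1.160) = 0.6266; e^(−k_r t) = e^(−1.62×1.160) = 0.1527.
D = 6.457 × (0.6266 − 0.1527) + 2.15 × 0.1527 = 3.060 + 0.3283 = 3.388 mg/L.
DO = C_s − D = 11.0 − 3.388 = 7.612 mg/L.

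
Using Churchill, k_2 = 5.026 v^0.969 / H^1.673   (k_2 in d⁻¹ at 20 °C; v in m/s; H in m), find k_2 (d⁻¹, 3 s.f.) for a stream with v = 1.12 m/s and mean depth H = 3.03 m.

k_2 = 5.026 × 1.12^0.969 / 3.03^1.673 = 5.026 × 1.116 / 6.389 = 0.8779 d⁻¹.

k_2 ≈ 0.878 d⁻¹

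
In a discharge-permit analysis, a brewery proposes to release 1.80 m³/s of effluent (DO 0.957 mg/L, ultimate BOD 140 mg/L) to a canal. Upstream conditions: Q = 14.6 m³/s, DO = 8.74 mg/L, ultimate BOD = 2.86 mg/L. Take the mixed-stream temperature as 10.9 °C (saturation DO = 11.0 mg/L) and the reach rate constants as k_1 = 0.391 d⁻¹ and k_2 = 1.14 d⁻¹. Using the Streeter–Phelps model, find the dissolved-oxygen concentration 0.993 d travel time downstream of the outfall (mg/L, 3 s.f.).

DO ≈ 6.67 mg/L

Mixed DO = (14.6×8.74 + 1.80×0.957)/(14.6+1.80) = 129.3/16.40 = 7.886 mg/L.
Mixed L₀ = (14.6×2.86 + 1.80×140)/(16.40) = 293.8/16.40 = 17.91 mg/L.
Initial deficit D₀ = C_s − DO₀ = 11.0 − 7.886 = 3.114 mg/L.
D(0.993) = [0.391×17.91/(1.14−0.391)](e^(−0.391×0.993) − e^(−1.14×0.993)) + 3.114 e^(−1.14×0.993)
= 9.351 × (0.6782 − 0.3224) + 3.114 × 0.3224 = 4.331 mg/L.
DO = 11.0 − 4.331 = 6.669 mg/L.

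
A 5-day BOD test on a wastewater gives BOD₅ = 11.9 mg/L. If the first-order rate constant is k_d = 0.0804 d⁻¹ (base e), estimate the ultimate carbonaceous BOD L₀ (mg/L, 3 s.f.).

BOD₅ = L₀(1 − e^(−5k_d)) ⇒ L₀ = BOD₅ / (1 − e^(−5×0.0804))
= 11.9 / (1 − 0.6690) = 11.9 / 0.3310 = 35.95 mg/L.

L₀ ≈ 35.9 mg/L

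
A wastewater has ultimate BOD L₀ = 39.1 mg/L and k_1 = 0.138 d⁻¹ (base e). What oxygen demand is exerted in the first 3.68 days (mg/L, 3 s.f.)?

y_t = L₀(1 − e^(−k_1 t)) = 39.1 × (1 − e^(−0.138×3.68))
= 39.1 × (1 − 0.6018) = 39.1 × 0.3982 = 15.57 mg/L.

y ≈ 15.6 mg/L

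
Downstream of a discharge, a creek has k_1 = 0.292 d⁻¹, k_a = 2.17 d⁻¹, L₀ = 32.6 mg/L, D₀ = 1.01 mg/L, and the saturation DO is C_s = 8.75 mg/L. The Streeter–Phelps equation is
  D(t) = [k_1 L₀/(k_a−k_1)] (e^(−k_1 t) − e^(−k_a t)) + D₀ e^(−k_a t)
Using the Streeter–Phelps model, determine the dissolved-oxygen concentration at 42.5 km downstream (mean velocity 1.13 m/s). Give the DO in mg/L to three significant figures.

DO ≈ 5.86 mg/L

Travel time t = x/v = 42.5 km / (1.13 m/s) = 42500 m / 1.13 m/s = 37610 s = 0.4353 d.
k_1 L₀/(k_a−k_1) = 0.292×32.6/(2.17−0.292) = 9.519/1.878 = 5.069 mg/L.
e^(−k_1 t) = e^(−0.292×0.4353) = 0.8806; e^(−k_a t) = e^(−2.17×0.4353) = 0.3888.
D = 5.069 × (0.8806 − 0.3888) + 1.01 × 0.3888 = 2.493 + 0.3927 = 2.886 mg/L.
DO = C_s − D = 8.75 − 2.886 = 5.864 mg/L.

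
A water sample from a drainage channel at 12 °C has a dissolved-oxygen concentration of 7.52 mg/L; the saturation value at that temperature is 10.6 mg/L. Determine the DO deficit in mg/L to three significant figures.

D ≈ 3.08 mg/L

D = C_s − C = 10.6 − 7.52 = 3.08 mg/L.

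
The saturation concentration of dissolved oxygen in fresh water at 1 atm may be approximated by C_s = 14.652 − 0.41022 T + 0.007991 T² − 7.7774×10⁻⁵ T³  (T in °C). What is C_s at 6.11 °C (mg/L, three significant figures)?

C_s = 14.652 − 0.41022×6.11 + 0.007991×6.11² − 7.7774×10⁻⁵×6.11³ = 12.43 mg/L.

C_s ≈ 12.4 mg/L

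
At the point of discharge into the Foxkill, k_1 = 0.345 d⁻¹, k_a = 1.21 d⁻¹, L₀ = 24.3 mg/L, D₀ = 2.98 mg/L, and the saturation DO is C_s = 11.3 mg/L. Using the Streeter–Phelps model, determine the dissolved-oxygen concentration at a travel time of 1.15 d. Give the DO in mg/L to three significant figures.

k_1 L₀/(k_a−k_1) = 0.345×24.3/(1.21−0.345) = 8.383/0.8650 = 9.692 mg/L.
e^(−k_1 t) = e^(−0.345×1.150) = 0.6725; e^(−k_a t) = e^(−1.21×1.150) = 0.2487.
D = 9.692 × (0.6725 − 0.2487) + 2.98 × 0.2487 = 4.107 + 0.7411 = 4.849 mg/L.
DO = C_s − D = 11.3 − 4.849 = 6.451 mg/L.

DO ≈ 6.45 mg/L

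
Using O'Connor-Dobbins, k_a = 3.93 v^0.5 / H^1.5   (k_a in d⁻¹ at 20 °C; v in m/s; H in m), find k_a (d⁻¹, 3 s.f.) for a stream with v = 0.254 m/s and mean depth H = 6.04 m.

k_a = 3.93 × 0.254^0.5 / 6.04^1.5 = 3.93 × 0.5040 / 14.84 = 0.1334 d⁻¹.

k_a ≈ 0.133 d⁻¹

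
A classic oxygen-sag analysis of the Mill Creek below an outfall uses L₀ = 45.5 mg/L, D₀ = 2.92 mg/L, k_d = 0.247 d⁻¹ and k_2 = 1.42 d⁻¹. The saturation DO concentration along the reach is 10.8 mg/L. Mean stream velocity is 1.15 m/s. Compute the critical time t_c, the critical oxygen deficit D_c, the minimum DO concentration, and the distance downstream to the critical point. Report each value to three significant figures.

t_c ≈ 1.18 d; D_c ≈ 5.91 mg/L; min DO ≈ 4.89 mg/L; x_c ≈ 117 km

With k_2/k_d = 5.749 and 1 − D₀(k_2−k_d)/(k_d L₀) = 0.6952,
t_c = ln(5.749 × 0.6952) / (1.42 − 0.247) = ln(3.997) / 1.173 = 1.386/1.173 = 1.181 d.
D_c = (k_d/k_2) L₀ e^(−k_d t_c) = (0.247/1.42) × 45.5 × e^(−0.247×1.181) = 0.1739 × 45.5 × 0.7470 = 5.912 mg/L.
Minimum DO = C_s − D_c = 10.8 − 5.912 = 4.888 mg/L.
x_c = v t_c = 1.15 m/s × 1.181 d × 86400 s/d = 117400 m ≈ 117 km.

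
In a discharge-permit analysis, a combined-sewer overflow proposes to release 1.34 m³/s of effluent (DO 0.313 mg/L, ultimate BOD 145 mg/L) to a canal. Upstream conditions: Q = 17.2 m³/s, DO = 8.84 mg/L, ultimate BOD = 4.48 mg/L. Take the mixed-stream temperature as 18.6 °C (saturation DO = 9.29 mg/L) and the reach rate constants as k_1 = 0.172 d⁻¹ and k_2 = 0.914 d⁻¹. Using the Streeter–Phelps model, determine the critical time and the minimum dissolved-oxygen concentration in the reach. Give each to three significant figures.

t_c ≈ 1.74 d; minimum DO ≈ 7.25 mg/L

Mixed DO = (17.2×8.84 + 1.34×0.313)/(17.2+1.34) = 152.5/18.54 = 8.224 mg/L.
Mixed L₀ = (17.2×4.48 + 1.34×145)/(18.54) = 271.4/18.54 = 14.64 mg/L.
Initial deficit D₀ = C_s − DO₀ = 9.29 − 8.224 = 1.066 mg/L.
t_c = (1/0.7420) ln[(0.914/0.172)(1 − 1.066×0.7420/(0.172×14.64))] = 1.348 × ln(3.644) = 1.743 d.
D_c = (0.172/0.914) × 14.64 × e^(−0.172×1.743) = 0.1882 × 14.64 × 0.7410 = 2.041 mg/L.
Minimum DO = 9.29 − 2.041 = 7.249 mg/L.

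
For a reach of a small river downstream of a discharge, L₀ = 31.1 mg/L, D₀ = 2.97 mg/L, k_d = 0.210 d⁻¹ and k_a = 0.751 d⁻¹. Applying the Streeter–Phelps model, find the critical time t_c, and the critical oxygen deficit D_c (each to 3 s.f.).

t_c ≈ 1.83 d; D_c ≈ 5.92 mg/L

With k_a/k_d = 3.576 and 1 − D₀(k_a−k_d)/(k_d L₀) = 0.7540,
t_c = ln(3.576 × 0.7540) / (0.751 − 0.210) = ln(2.696) / 0.5410 = 0.9919/0.5410 = 1.833 d.
L(t_c) = L₀ e^(−k_d t_c) = 31.1 × 0.6804 = 21.16 mg/L, and at the critical point k_a D_c = k_d L, so D_c = (0.210/0.751) × 21.16 = 5.917 mg/L.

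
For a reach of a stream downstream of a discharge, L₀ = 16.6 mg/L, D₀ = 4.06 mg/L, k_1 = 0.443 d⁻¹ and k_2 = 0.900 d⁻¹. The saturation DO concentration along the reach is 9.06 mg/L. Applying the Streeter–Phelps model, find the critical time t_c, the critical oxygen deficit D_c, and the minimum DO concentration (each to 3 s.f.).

t_c ≈ 0.915 d; D_c ≈ 5.45 mg/L; min DO ≈ 3.61 mg/L

With k_2/k_1 = 2.032 and 1 − D₀(k_2−k_1)/(k_1 L₀) = 0.7477,
t_c = ln(2.032 × 0.7477) / (0.900 − 0.443) = ln(1.519) / 0.4570 = 0.4181/0.4570 = 0.9148 d.
L(t_c) = L₀ e^(−k_1 t_c) = 16.6 × 0.6668 = 11.07 mg/L, and at the critical point k_2 D_c = k_1 L, so D_c = (0.443/0.900) × 11.07 = 5.448 mg/L.
Minimum DO = C_s − D_c = 9.06 − 5.448 = 3.612 mg/L.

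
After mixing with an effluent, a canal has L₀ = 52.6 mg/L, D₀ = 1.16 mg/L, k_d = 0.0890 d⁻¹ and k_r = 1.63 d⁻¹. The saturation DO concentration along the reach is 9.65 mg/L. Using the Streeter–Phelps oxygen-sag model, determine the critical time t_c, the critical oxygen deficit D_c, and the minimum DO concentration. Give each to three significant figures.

t_c ≈ 1.57 d; D_c ≈ 2.50 mg/L; min DO ≈ 7.15 mg/L

t_c = [1/(k_r−k_d)] ln[(k_r/k_d)(1 − D₀(k_r−k_d)/(k_d L₀))]
= [1/(1.63−0.0890)] ln[(1.63/0.0890)(1 − 1.16×1.541/(0.0890×52.6))]
= (1/1.541) ln[18.31 × 0.6182] = 0.6489 × ln(11.32) = 0.6489 × 2.427 = 1.575 d.
L(t_c) = L₀ e^(−k_d t_c) = 52.6 × 0.8692 = 45.72 mg/L, and at the critical point k_r D_c = k_d L, so D_c = (0.0890/1.63) × 45.72 = 2.496 mg/L.
Minimum DO = C_s − D_c = 9.65 − 2.496 = 7.154 mg/L.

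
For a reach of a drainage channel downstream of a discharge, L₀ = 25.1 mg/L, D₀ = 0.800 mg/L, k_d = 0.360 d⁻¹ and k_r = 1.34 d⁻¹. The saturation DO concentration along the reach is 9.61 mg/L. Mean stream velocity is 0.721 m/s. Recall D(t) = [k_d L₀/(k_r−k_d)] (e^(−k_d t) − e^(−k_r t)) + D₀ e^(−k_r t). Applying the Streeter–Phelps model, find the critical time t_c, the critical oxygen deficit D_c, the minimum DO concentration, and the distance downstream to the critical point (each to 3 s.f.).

With k_r/k_d = 3.722 and 1 − D₀(k_r−k_d)/(k_d L₀) = 0.9132,
t_c = ln(3.722 × 0.9132) / (1.34 − 0.360) = ln(3.399) / 0.9800 = 1.224/0.9800 = 1.249 d.
D_c = (k_d/k_r) L₀ e^(−k_d t_c) = (0.360/1.34) × 25.1 × e^(−0.360×1.249) = 0.2687 × 25.1 × 0.6380 = 4.302 mg/L.
Minimum DO = C_s − D_c = 9.61 − 4.302 = 5.308 mg/L.
x_c = v t_c = 0.721 m/s × 1.249 d × 86400 s/d = 77780 m ≈ 77.8 km.

t_c ≈ 1.25 d; D_c ≈ 4.30 mg/L; min DO ≈ 5.31 mg/L; x_c ≈ 77.8 km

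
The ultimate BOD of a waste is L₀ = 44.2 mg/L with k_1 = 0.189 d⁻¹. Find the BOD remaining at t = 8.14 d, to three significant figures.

L ≈ 9.49 mg/L

L_t = L₀ e^(−k_1 t) = 44.2 × e^(−0.189×8.14) = 44.2 × 0.2147 = 9.490 mg/L.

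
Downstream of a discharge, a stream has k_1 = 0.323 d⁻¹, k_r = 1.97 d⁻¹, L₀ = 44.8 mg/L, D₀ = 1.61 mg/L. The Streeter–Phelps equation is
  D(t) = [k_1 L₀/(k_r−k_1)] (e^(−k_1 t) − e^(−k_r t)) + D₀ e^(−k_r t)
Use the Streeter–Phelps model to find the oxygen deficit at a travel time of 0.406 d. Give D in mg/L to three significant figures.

D ≈ 4.48 mg/L

k_1 L₀/(k_r−k_1) = 0.323×44.8/(1.97−0.323) = 14.47/1.647 = 8.786 mg/L.
e^(−k_1 t) = e^(−0.323×0.4060) = 0.8771; e^(−k_r t) = e^(−1.97×0.4060) = 0.4494.
D = 8.786 × (0.8771 − 0.4494) + 1.61 × 0.4494 = 3.758 + 0.7235 = 4.481 mg/L.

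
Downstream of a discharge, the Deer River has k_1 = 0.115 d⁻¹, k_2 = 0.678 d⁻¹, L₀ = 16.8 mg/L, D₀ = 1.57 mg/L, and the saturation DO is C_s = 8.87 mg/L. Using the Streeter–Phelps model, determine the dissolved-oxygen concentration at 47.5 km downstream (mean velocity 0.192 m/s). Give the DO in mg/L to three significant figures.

DO ≈ 6.67 mg/L

Travel time t = x/v = 47.5 km / (0.192 m/s) = 47500 m / 0.192 m/s = 247400 s = 2.863 d.
k_1 L₀/(k_2−k_1) = 0.115×16.8/(0.678−0.115) = 1.932/0.5630 = 3.432 mg/L.
e^(−k_1 t) = e^(−0.115×2.863) = 0.7194; e^(−k_2 t) = e^(−0.678×2.863) = 0.1435.
D = 3.432 × (0.7194 − 0.1435) + 1.57 × 0.1435 = 1.976 + 0.2253 = 2.202 mg/L.
DO = C_s − D = 8.87 − 2.202 = 6.668 mg/L.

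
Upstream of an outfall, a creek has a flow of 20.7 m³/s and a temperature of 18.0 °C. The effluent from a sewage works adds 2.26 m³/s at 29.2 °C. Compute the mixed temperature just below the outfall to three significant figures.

Flow-weighted mixing: C = (Q_r C_r + Q_w C_w)/(Q_r + Q_w)
= (20.7×18.0 + 2.26×29.2)/(20.7 + 2.26) = 438.6/22.96 = 19.10 °C.

19.1 °C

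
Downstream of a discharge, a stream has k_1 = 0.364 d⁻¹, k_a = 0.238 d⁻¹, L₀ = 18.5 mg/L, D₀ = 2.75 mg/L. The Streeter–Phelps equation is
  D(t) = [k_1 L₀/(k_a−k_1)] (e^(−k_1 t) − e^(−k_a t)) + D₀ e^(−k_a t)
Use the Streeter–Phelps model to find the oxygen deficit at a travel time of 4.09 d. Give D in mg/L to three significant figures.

D ≈ 9.17 mg/L

k_1 L₀/(k_a−k_1) = 0.364×18.5/(0.238−0.364) = 6.734/-0.1260 = -53.44 mg/L.
e^(−k_1 t) = e^(−0.364×4.090) = 0.2257; e^(−k_a t) = e^(−0.238×4.090) = 0.3778.
D = -53.44 × (0.2257 − 0.3778) + 2.75 × 0.3778 = 8.131 + 1.039 = 9.170 mg/L.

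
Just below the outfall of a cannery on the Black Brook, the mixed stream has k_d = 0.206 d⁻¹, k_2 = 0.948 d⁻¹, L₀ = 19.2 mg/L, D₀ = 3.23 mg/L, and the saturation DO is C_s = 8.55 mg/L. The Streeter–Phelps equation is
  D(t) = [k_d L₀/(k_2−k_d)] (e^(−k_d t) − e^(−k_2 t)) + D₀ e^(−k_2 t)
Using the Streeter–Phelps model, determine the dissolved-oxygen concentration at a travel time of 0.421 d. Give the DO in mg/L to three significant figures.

DO ≈ 5.07 mg/L

k_d L₀/(k_2−k_d) = 0.206×19.2/(0.948−0.206) = 3.955/0.7420 = 5.330 mg/L.
e^(−k_d t) = e^(−0.206×0.4210) = 0.9169; e^(−k_2 t) = e^(−0.948×0.4210) = 0.6709.
D = 5.330 × (0.9169 − 0.6709) + 3.23 × 0.6709 = 1.311 + 2.167 = 3.478 mg/L.
DO = C_s − D = 8.55 − 3.478 = 5.072 mg/L.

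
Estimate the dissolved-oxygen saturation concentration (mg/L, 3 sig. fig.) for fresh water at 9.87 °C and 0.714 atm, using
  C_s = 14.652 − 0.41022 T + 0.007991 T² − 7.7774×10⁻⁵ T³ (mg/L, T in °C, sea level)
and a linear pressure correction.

At sea level: C_s = 14.652 − 0.41022×9.87 + 0.007991×9.87² − 7.7774×10⁻⁵×9.87³ = 11.31 mg/L.
Pressure correction: C_s' = 11.31 × 0.714 = 8.073 mg/L.

C_s ≈ 8.07 mg/L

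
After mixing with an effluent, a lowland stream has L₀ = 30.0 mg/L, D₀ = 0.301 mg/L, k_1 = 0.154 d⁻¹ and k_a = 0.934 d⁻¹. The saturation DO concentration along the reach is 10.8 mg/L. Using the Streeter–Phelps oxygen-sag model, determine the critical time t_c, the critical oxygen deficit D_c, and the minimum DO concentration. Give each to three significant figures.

t_c ≈ 2.24 d; D_c ≈ 3.50 mg/L; min DO ≈ 7.30 mg/L

At the critical point dD/dt = 0, so k_1 L₀ e^(−k_1 t) = k_a D. Substituting D(t) from the Streeter–Phelps equation and solving for t gives
t_c = ln[(k_a/k_1)(1 − D₀(k_a−k_1)/(k_1 L₀))] / (k_a−k_1).
Here k_a−k_1 = 0.7800 d⁻¹ and 1 − D₀(k_a−k_1)/(k_1 L₀) = 1 − 0.301×0.7800/(0.154×30.0) = 0.9492, so
t_c = ln(6.065 × 0.9492) / 0.7800 = 1.750 / 0.7800 = 2.244 d.
D_c = (k_1/k_a) L₀ e^(−k_1 t_c) = (0.154/0.934) × 30.0 × e^(−0.154×2.244) = 0.1649 × 30.0 × 0.7078 = 3.501 mg/L.
Minimum DO = C_s − D_c = 10.8 − 3.501 = 7.299 mg/L.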